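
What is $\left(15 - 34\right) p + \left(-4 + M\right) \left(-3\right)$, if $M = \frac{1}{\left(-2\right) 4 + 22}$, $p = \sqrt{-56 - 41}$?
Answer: $\frac{165}{14} - 19 i \sqrt{97} \approx 11.786 - 187.13 i$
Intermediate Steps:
$p = i \sqrt{97}$ ($p = \sqrt{-97} = i \sqrt{97} \approx 9.8489 i$)
$M = \frac{1}{14}$ ($M = \frac{1}{-8 + 22} = \frac{1}{14} \approx 0.071429$)
$\left(15 - 34\right) p + \left(-4 + M\right) \left(-3\right) = \left(15 - 34\right) i \sqrt{97} + \left(-4 + \frac{1}{14}\right) \left(-3\right) = \left(15 - 34\right) i \sqrt{97} - - \frac{165}{14} = - 19 i \sqrt{97} + \frac{165}{14} = \frac{165}{14} - 19 i \sqrt{97}$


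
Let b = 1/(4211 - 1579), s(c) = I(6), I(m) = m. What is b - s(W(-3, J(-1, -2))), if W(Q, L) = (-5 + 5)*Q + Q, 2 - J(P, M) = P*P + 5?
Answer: -15791/2632 ≈ -5.9996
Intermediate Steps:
J(P, M) = -3 - P² (J(P, M) = 2 - (P*P + 5) = 2 - (P² + 5) = 2 - (5 + P²) = 2 + (-5 - P²) = -3 - P²)
W(Q, L) = Q (W(Q, L) = 0*Q + Q = 0 + Q = Q)
s(c) = 6
b = 1/2632 ≈ 0.00037994
b - s(W(-3, J(-1, -2))) = 1/2632 - 1*6 = 1/2632 - 6 = -15791/2632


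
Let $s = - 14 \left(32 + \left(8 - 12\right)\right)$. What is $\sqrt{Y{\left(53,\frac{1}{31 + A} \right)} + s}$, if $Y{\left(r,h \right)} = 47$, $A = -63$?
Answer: $i \sqrt{345} \approx 18.574 i$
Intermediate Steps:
$s = -392$ ($s = - 14 \left(32 + \left(8 - 12\right)\right) = - 14 \left(32 - 4\right) = \left(-14\right) 28 = -392$)
$\sqrt{Y{\left(53,\frac{1}{31 + A} \right)} + s} = \sqrt{47 - 392} = \sqrt{-345} = i \sqrt{345}$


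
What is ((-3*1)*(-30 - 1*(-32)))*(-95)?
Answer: 570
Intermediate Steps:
((-3*1)*(-30 - 1*(-32)))*(-95) = -3*(-30 + 32)*(-95) = -3*2*(-95) = -6*(-95) = 570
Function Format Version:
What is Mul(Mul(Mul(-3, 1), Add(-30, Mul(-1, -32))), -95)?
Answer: 570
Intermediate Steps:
Mul(Mul(Mul(-3, 1), Add(-30, Mul(-1, -32))), -95) = Mul(Mul(-3, Add(-30, 32)), -95) = Mul(Mul(-3, 2), -95) = Mul(-6, -95) = 570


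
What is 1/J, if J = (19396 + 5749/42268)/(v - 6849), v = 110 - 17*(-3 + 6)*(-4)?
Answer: -276221380/819835877 ≈ -0.33692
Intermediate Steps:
v = 314 (v = 110 - 51*(-4) = 110 - 17*(-12) = 110 + 204 = 314)
J = -819835877/276221380 (J = (19396 + 5749/42268)/(314 - 6849) = (19396 + 5749*(1/42268))/(-6535) = (19396 + 5749/42268)*(-1/6535) = (819835877/42268)*(-1/6535) = -819835877/276221380 ≈ -2.9680)
1/J = 1/(-819835877/276221380) = -276221380/819835877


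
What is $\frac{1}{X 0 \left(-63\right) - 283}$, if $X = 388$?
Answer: $- \frac{1}{283} \approx -0.0035336$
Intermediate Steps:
$\frac{1}{X 0 \left(-63\right) - 283} = \frac{1}{388 \cdot 0 \left(-63\right) - 283} = \frac{1}{388 \cdot 0 - 283} = \frac{1}{0 - 283} = \frac{1}{-283} = - \frac{1}{283}$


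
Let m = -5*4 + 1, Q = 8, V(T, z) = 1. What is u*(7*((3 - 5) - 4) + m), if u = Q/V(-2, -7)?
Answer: -488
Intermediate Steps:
u = 8 (u = 8/1 = 8*1 = 8)
m = -19 (m = -20 + 1 = -19)
u*(7*((3 - 5) - 4) + m) = 8*(7*((3 - 5) - 4) - 19) = 8*(7*(-2 - 4) - 19) = 8*(7*(-6) - 19) = 8*(-42 - 19) = 8*(-61) = -488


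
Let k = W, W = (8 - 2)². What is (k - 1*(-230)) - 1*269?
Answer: -3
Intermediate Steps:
W = 36 (W = 6² = 36)
k = 36
(k - 1*(-230)) - 1*269 = (36 - 1*(-230)) - 1*269 = (36 + 230) - 269 = 266 - 269 = -3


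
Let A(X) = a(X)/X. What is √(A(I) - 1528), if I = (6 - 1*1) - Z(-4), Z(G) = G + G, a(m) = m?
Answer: I*√1527 ≈ 39.077*I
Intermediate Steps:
Z(G) = 2*G
I = 13 (I = (6 - 1*1) - 2*(-4) = (6 - 1) - 1*(-8) = 5 + 8 = 13)
A(X) = 1 (A(X) = X/X = 1)
√(A(I) - 1528) = √(1 - 1528) = √(-1527) = I*√1527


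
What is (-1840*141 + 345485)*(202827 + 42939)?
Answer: 21146935470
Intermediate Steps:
(-1840*141 + 345485)*(202827 + 42939) = (-259440 + 345485)*245766 = 86045*245766 = 21146935470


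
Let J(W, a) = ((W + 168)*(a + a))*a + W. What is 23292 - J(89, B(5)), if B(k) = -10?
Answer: -28197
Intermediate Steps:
J(W, a) = W + 2*a²*(168 + W) (J(W, a) = ((168 + W)*(2*a))*a + W = (2*a*(168 + W))*a + W = 2*a²*(168 + W) + W = W + 2*a²*(168 + W))
23292 - J(89, B(5)) = 23292 - (89 + 336*(-10)² + 2*89*(-10)²) = 23292 - (89 + 336*100 + 2*89*100) = 23292 - (89 + 33600 + 17800) = 23292 - 1*51489 = 23292 - 51489 = -28197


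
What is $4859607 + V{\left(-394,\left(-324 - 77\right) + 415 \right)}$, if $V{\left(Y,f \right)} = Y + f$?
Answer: $4859227$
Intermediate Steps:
$4859607 + V{\left(-394,\left(-324 - 77\right) + 415 \right)} = 4859607 + \left(-394 + \left(\left(-324 - 77\right) + 415\right)\right) = 4859607 + \left(-394 + \left(-401 + 415\right)\right) = 4859607 + \left(-394 + 14\right) = 4859607 - 380 = 4859227$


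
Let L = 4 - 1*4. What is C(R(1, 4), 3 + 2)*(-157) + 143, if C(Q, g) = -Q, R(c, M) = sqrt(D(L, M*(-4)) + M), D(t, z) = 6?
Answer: 143 + 157*sqrt(10) ≈ 639.48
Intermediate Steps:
L = 0 (L = 4 - 4 = 0)
R(c, M) = sqrt(6 + M)
C(R(1, 4), 3 + 2)*(-157) + 143 = -sqrt(6 + 4)*(-157) + 143 = -sqrt(10)*(-157) + 143 = 157*sqrt(10) + 143 = 143 + 157*sqrt(10)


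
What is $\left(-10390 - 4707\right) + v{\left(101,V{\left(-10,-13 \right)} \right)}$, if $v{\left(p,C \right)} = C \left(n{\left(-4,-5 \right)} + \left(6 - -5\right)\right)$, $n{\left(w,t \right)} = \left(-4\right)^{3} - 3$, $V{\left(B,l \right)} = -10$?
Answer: $-14537$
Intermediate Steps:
$n{\left(w,t \right)} = -67$ ($n{\left(w,t \right)} = -64 - 3 = -67$)
$v{\left(p,C \right)} = - 56 C$ ($v{\left(p,C \right)} = C \left(-67 + \left(6 - -5\right)\right) = C \left(-67 + \left(6 + 5\right)\right) = C \left(-67 + 11\right) = C \left(-56\right) = - 56 C$)
$\left(-10390 - 4707\right) + v{\left(101,V{\left(-10,-13 \right)} \right)} = \left(-10390 - 4707\right) - -560 = -15097 + 560 = -14537$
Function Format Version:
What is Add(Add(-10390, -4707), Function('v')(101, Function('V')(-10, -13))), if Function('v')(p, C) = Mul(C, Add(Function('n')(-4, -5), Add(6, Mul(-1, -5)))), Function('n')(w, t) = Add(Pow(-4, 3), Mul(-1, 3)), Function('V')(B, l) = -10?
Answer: -14537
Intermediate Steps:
Function('n')(w, t) = -67 (Function('n')(w, t) = Add(-64, -3) = -67)
Function('v')(p, C) = Mul(-56, C) (Function('v')(p, C) = Mul(C, Add(-67, Add(6, Mul(-1, -5)))) = Mul(C, Add(-67, Add(6, 5))) = Mul(C, Add(-67, 11)) = Mul(C, -56) = Mul(-56, C))
Add(Add(-10390, -4707), Function('v')(101, Function('V')(-10, -13))) = Add(Add(-10390, -4707), Mul(-56, -10)) = Add(-15097, 560) = -14537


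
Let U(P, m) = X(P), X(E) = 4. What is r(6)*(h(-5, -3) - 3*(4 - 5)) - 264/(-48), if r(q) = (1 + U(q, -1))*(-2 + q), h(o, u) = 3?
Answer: 251/2 ≈ 125.50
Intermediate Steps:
U(P, m) = 4
r(q) = -10 + 5*q (r(q) = (1 + 4)*(-2 + q) = 5*(-2 + q) = -10 + 5*q)
r(6)*(h(-5, -3) - 3*(4 - 5)) - 264/(-48) = (-10 + 5*6)*(3 - 3*(4 - 5)) - 264/(-48) = (-10 + 30)*(3 - 3*(-1)) - 264*(-1)/48 = 20*(3 + 3) - 33*(-1/6) = 20*6 + 11/2 = 120 + 11/2 = 251/2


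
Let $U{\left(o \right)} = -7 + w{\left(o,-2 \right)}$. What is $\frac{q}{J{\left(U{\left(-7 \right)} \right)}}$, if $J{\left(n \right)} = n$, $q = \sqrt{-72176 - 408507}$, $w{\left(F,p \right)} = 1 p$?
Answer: $- \frac{i \sqrt{480683}}{9} \approx - 77.035 i$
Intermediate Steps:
$w{\left(F,p \right)} = p$
$q = i \sqrt{480683}$ ($q = \sqrt{-480683} = i \sqrt{480683} \approx 693.31 i$)
$U{\left(o \right)} = -9$ ($U{\left(o \right)} = -7 - 2 = -9$)
$\frac{q}{J{\left(U{\left(-7 \right)} \right)}} = \frac{i \sqrt{480683}}{-9} = i \sqrt{480683} \left(- \frac{1}{9}\right) = - \frac{i \sqrt{480683}}{9}$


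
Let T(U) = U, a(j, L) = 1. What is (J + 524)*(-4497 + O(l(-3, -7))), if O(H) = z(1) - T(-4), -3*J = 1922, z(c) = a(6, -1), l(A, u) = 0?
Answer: 1572200/3 ≈ 5.2407e+5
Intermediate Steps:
z(c) = 1
J = -1922/3 (J = -1/3*1922 = -1922/3 ≈ -640.67)
O(H) = 5 (O(H) = 1 - 1*(-4) = 1 + 4 = 5)
(J + 524)*(-4497 + O(l(-3, -7))) = (-1922/3 + 524)*(-4497 + 5) = -350/3*(-4492) = 1572200/3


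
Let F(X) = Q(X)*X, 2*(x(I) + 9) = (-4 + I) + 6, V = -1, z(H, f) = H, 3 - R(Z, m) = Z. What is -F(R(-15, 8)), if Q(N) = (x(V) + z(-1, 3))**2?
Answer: -3249/2 ≈ -1624.5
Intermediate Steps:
R(Z, m) = 3 - Z
x(I) = -8 + I/2 (x(I) = -9 + ((-4 + I) + 6)/2 = -9 + (2 + I)/2 = -9 + (1 + I/2) = -8 + I/2)
Q(N) = 361/4 (Q(N) = ((-8 + (1/2)*(-1)) - 1)**2 = ((-8 - 1/2) - 1)**2 = (-17/2 - 1)**2 = (-19/2)**2 = 361/4)
F(X) = 361*X/4
-F(R(-15, 8)) = -361*(3 - 1*(-15))/4 = -361*(3 + 15)/4 = -361*18/4 = -1*3249/2 = -3249/2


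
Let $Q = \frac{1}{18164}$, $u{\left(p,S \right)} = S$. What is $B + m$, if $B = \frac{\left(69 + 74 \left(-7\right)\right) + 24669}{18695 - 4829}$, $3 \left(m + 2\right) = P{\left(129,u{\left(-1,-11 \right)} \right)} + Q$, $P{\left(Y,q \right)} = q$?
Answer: $- \frac{493640717}{125931012} \approx -3.9199$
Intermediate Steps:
$Q = \frac{1}{18164} \approx 5.5054 \cdot 10^{-5}$
$m = - \frac{102929}{18164}$ ($m = -2 + \frac{-11 + \frac{1}{18164}}{3} = -2 + \frac{1}{3} \left(- \frac{199803}{18164}\right) = -2 - \frac{66601}{18164} = - \frac{102929}{18164} \approx -5.6666$)
$B = \frac{12110}{6933}$ ($B = \frac{\left(69 - 518\right) + 24669}{13866} = \left(-449 + 24669\right) \frac{1}{13866} = 24220 \cdot \frac{1}{13866} = \frac{12110}{6933} \approx 1.7467$)
$B + m = \frac{12110}{6933} - \frac{102929}{18164} = - \frac{493640717}{125931012}$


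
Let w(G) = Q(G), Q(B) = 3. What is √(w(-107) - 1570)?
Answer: I*√1567 ≈ 39.585*I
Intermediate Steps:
w(G) = 3
√(w(-107) - 1570) = √(3 - 1570) = √(-1567) = I*√1567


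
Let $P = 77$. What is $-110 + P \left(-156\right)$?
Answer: $-12122$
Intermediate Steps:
$-110 + P \left(-156\right) = -110 + 77 \left(-156\right) = -110 - 12012 = -12122$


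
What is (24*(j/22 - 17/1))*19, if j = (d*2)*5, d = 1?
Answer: -82992/11 ≈ -7544.7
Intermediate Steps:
j = 10 (j = (1*2)*5 = 2*5 = 10)
(24*(j/22 - 17/1))*19 = (24*(10/22 - 17/1))*19 = (24*(10*(1/22) - 17*1))*19 = (24*(5/11 - 17))*19 = (24*(-182/11))*19 = -4368/11*19 = -82992/11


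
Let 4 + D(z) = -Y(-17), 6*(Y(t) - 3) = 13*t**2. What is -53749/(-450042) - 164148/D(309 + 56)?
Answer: 443445157747/1709709558 ≈ 259.37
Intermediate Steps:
Y(t) = 3 + 13*t**2/6 (Y(t) = 3 + (13*t**2)/6 = 3 + 13*t**2/6)
D(z) = -3799/6 (D(z) = -4 - (3 + (13/6)*(-17)**2) = -4 - (3 + (13/6)*289) = -4 - (3 + 3757/6) = -4 - 1*3775/6 = -4 - 3775/6 = -3799/6)
-53749/(-450042) - 164148/D(309 + 56) = -53749/(-450042) - 164148/(-3799/6) = -53749*(-1/450042) - 164148*(-6/3799) = 53749/450042 + 984888/3799 = 443445157747/1709709558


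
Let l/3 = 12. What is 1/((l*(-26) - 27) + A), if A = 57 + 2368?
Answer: 1/1462 ≈ 0.00068399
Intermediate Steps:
l = 36 (l = 3*12 = 36)
A = 2425
1/((l*(-26) - 27) + A) = 1/((36*(-26) - 27) + 2425) = 1/((-936 - 27) + 2425) = 1/(-963 + 2425) = 1/1462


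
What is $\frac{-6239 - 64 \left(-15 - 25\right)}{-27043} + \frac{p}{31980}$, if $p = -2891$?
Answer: $\frac{39473107}{864835140} \approx 0.045642$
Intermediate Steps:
$\frac{-6239 - 64 \left(-15 - 25\right)}{-27043} + \frac{p}{31980} = \frac{-6239 - 64 \left(-15 - 25\right)}{-27043} - \frac{2891}{31980} = \left(-6239 - -2560\right) \left(- \frac{1}{27043}\right) - \frac{2891}{31980} = \left(-6239 + 2560\right) \left(- \frac{1}{27043}\right) - \frac{2891}{31980} = \left(-3679\right) \left(- \frac{1}{27043}\right) - \frac{2891}{31980} = \frac{3679}{27043} - \frac{2891}{31980} = \frac{39473107}{864835140}$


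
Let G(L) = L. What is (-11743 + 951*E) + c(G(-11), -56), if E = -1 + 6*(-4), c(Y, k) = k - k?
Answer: -35518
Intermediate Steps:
c(Y, k) = 0
E = -25 (E = -1 - 24 = -25)
(-11743 + 951*E) + c(G(-11), -56) = (-11743 + 951*(-25)) + 0 = (-11743 - 23775) + 0 = -35518 + 0 = -35518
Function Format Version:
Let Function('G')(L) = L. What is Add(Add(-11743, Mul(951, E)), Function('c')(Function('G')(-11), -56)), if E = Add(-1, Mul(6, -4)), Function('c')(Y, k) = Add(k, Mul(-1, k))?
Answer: -35518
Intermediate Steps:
Function('c')(Y, k) = 0
E = -25 (E = Add(-1, -24) = -25)
Add(Add(-11743, Mul(951, E)), Function('c')(Function('G')(-11), -56)) = Add(Add(-11743, Mul(951, -25)), 0) = Add(Add(-11743, -23775), 0) = Add(-35518, 0) = -35518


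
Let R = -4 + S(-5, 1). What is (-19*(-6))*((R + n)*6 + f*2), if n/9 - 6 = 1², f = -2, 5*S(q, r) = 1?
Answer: 200184/5 ≈ 40037.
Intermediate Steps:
S(q, r) = ⅕ (S(q, r) = (⅕)*1 = ⅕)
n = 63 (n = 54 + 9*1² = 54 + 9*1 = 54 + 9 = 63)
R = -19/5 (R = -4 + ⅕ = -19/5 ≈ -3.8000)
(-19*(-6))*((R + n)*6 + f*2) = (-19*(-6))*((-19/5 + 63)*6 - 2*2) = 114*((296/5)*6 - 4) = 114*(1776/5 - 4) = 114*(1756/5) = 200184/5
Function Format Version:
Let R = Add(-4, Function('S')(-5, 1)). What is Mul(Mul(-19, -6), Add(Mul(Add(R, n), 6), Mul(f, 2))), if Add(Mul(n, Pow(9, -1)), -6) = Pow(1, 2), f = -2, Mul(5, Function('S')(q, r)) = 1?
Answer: Rational(200184, 5) ≈ 40037.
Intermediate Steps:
Function('S')(q, r) = Rational(1, 5) (Function('S')(q, r) = Mul(Rational(1, 5), 1) = Rational(1, 5))
n = 63 (n = Add(54, Mul(9, Pow(1, 2))) = Add(54, Mul(9, 1)) = Add(54, 9) = 63)
R = Rational(-19, 5) (R = Add(-4, Rational(1, 5)) = Rational(-19, 5) ≈ -3.8000)
Mul(Mul(-19, -6), Add(Mul(Add(R, n), 6), Mul(f, 2))) = Mul(Mul(-19, -6), Add(Mul(Add(Rational(-19, 5), 63), 6), Mul(-2, 2))) = Mul(114, Add(Mul(Rational(296, 5), 6), -4)) = Mul(114, Add(Rational(1776, 5), -4)) = Mul(114, Rational(1756, 5)) = Rational(200184, 5)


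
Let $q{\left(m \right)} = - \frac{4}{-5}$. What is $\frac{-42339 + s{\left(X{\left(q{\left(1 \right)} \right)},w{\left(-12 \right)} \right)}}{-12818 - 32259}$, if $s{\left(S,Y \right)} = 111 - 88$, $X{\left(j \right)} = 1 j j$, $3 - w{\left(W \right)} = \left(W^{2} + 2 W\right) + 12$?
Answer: $\frac{42316}{45077} \approx 0.93875$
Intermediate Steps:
$q{\left(m \right)} = \frac{4}{5}$ ($q{\left(m \right)} = \left(-4\right) \left(- \frac{1}{5}\right) = \frac{4}{5}$)
$w{\left(W \right)} = -9 - W^{2} - 2 W$ ($w{\left(W \right)} = 3 - \left(\left(W^{2} + 2 W\right) + 12\right) = 3 - \left(12 + W^{2} + 2 W\right) = -9 - W^{2} - 2 W$)
$X{\left(j \right)} = j^{2}$ ($X{\left(j \right)} = j j = j^{2}$)
$s{\left(S,Y \right)} = 23$
$\frac{-42339 + s{\left(X{\left(q{\left(1 \right)} \right)},w{\left(-12 \right)} \right)}}{-12818 - 32259} = \frac{-42339 + 23}{-12818 - 32259} = - \frac{42316}{-45077} = \left(-42316\right) \left(- \frac{1}{45077}\right) = \frac{42316}{45077}$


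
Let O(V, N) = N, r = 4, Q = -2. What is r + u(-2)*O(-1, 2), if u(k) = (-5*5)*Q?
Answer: 104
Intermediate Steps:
u(k) = 50 (u(k) = -5*5*(-2) = -25*(-2) = 50)
r + u(-2)*O(-1, 2) = 4 + 50*2 = 4 + 100 = 104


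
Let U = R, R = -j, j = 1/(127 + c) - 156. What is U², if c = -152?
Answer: 15217801/625 ≈ 24348.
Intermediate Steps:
j = -3901/25 (j = 1/(127 - 152) - 156 = 1/(-25) - 156 = -1/25 - 156 = -3901/25 ≈ -156.04)
R = 3901/25 (R = -1*(-3901/25) = 3901/25 ≈ 156.04)
U = 3901/25 ≈ 156.04
U² = (3901/25)² = 15217801/625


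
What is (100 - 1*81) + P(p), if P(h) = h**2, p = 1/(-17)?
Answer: 5492/289 ≈ 19.003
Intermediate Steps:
p = -1/17 ≈ -0.058824
(100 - 1*81) + P(p) = (100 - 1*81) + (-1/17)**2 = (100 - 81) + 1/289 = 19 + 1/289 = 5492/289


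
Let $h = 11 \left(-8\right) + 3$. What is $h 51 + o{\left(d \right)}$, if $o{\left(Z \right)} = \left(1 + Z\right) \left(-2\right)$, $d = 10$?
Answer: $-4357$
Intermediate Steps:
$h = -85$ ($h = -88 + 3 = -85$)
$o{\left(Z \right)} = -2 - 2 Z$
$h 51 + o{\left(d \right)} = \left(-85\right) 51 - 22 = -4335 - 22 = -4357$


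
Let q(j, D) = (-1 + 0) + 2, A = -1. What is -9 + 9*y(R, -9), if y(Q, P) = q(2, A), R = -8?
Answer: 0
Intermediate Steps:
q(j, D) = 1 (q(j, D) = -1 + 2 = 1)
y(Q, P) = 1
-9 + 9*y(R, -9) = -9 + 9*1 = -9 + 9 = 0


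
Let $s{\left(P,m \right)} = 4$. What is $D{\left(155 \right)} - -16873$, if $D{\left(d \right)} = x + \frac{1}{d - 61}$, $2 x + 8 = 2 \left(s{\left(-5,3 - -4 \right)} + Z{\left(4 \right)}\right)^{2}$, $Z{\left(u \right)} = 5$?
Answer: $\frac{1593301}{94} \approx 16950.0$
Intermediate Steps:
$x = 77$ ($x = -4 + \frac{2 \left(4 + 5\right)^{2}}{2} = -4 + \frac{2 \cdot 9^{2}}{2} = -4 + \frac{2 \cdot 81}{2} = -4 + \frac{1}{2} \cdot 162 = -4 + 81 = 77$)
$D{\left(d \right)} = 77 + \frac{1}{-61 + d}$ ($D{\left(d \right)} = 77 + \frac{1}{d - 61} = 77 + \frac{1}{-61 + d}$)
$D{\left(155 \right)} - -16873 = \frac{-4696 + 77 \cdot 155}{-61 + 155} - -16873 = \frac{-4696 + 11935}{94} + 16873 = \frac{1}{94} \cdot 7239 + 16873 = \frac{7239}{94} + 16873 = \frac{1593301}{94}$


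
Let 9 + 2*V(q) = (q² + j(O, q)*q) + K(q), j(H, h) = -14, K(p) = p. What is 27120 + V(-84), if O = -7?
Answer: 62379/2 ≈ 31190.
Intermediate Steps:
V(q) = -9/2 + q²/2 - 13*q/2 (V(q) = -9/2 + ((q² - 14*q) + q)/2 = -9/2 + (q² - 13*q)/2 = -9/2 + (q²/2 - 13*q/2) = -9/2 + q²/2 - 13*q/2)
27120 + V(-84) = 27120 + (-9/2 + (½)*(-84)² - 13/2*(-84)) = 27120 + (-9/2 + (½)*7056 + 546) = 27120 + (-9/2 + 3528 + 546) = 27120 + 8139/2 = 62379/2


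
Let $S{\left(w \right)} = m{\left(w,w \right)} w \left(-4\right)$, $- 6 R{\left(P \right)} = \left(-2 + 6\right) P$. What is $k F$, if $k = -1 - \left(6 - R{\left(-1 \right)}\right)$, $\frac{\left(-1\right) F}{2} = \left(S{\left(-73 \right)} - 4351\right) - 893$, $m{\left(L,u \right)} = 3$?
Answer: $-55328$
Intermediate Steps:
$R{\left(P \right)} = - \frac{2 P}{3}$ ($R{\left(P \right)} = - \frac{\left(-2 + 6\right) P}{6} = - \frac{4 P}{6} = - \frac{2 P}{3}$)
$S{\left(w \right)} = - 12 w$ ($S{\left(w \right)} = 3 w \left(-4\right) = - 12 w$)
$F = 8736$ ($F = - 2 \left(\left(\left(-12\right) \left(-73\right) - 4351\right) - 893\right) = - 2 \left(\left(876 - 4351\right) - 893\right) = - 2 \left(-3475 - 893\right) = \left(-2\right) \left(-4368\right) = 8736$)
$k = - \frac{19}{3}$ ($k = -1 - \left(6 - \left(- \frac{2}{3}\right) \left(-1\right)\right) = -1 - \left(6 - \frac{2}{3}\right) = -1 - \frac{16}{3} = - \frac{19}{3} \approx -6.3333$)
$k F = \left(- \frac{19}{3}\right) 8736 = -55328$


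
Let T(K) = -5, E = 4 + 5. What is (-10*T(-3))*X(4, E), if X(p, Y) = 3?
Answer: 150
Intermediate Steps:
E = 9
(-10*T(-3))*X(4, E) = -10*(-5)*3 = 50*3 = 150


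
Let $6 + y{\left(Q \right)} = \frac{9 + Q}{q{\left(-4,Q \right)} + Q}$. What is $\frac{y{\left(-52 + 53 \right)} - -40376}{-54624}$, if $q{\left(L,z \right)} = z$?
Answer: $- \frac{40375}{54624} \approx -0.73914$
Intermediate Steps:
$y{\left(Q \right)} = -6 + \frac{9 + Q}{2 Q}$ ($y{\left(Q \right)} = -6 + \frac{9 + Q}{Q + Q} = -6 + \frac{9 + Q}{2 Q}$)
$\frac{y{\left(-52 + 53 \right)} - -40376}{-54624} = \frac{\frac{9 - 11 \left(-52 + 53\right)}{2 \left(-52 + 53\right)} - -40376}{-54624} = \left(\frac{9 - 11}{2 \cdot 1} + 40376\right) \left(- \frac{1}{54624}\right) = \left(\frac{1}{2} \cdot 1 \left(9 - 11\right) + 40376\right) \left(- \frac{1}{54624}\right) = \left(\frac{1}{2} \cdot 1 \left(-2\right) + 40376\right) \left(- \frac{1}{54624}\right) = \left(-1 + 40376\right) \left(- \frac{1}{54624}\right) = 40375 \left(- \frac{1}{54624}\right) = - \frac{40375}{54624}$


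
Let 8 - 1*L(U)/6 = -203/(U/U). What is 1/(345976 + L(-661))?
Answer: 1/347242 ≈ 2.8798e-6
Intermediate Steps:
L(U) = 1266 (L(U) = 48 - (-1218)/(U/U) = 48 - (-1218)/1 = 48 - (-1218) = 48 - 6*(-203) = 48 + 1218 = 1266)
1/(345976 + L(-661)) = 1/(345976 + 1266) = 1/347242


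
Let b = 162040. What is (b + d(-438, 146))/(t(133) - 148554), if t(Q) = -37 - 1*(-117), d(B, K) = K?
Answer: -81093/74237 ≈ -1.0924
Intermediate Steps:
t(Q) = 80 (t(Q) = -37 + 117 = 80)
(b + d(-438, 146))/(t(133) - 148554) = (162040 + 146)/(80 - 148554) = 162186/(-148474) = 162186*(-1/148474) = -81093/74237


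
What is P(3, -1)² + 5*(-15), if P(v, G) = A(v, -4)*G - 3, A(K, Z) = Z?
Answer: -74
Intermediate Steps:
P(v, G) = -3 - 4*G (P(v, G) = -4*G - 3 = -3 - 4*G)
P(3, -1)² + 5*(-15) = (-3 - 4*(-1))² + 5*(-15) = (-3 + 4)² - 75 = 1² - 75 = 1 - 75 = -74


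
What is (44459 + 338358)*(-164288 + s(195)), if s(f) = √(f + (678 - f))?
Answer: -62892239296 + 382817*√678 ≈ -6.2882e+10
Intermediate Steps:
s(f) = √678
(44459 + 338358)*(-164288 + s(195)) = (44459 + 338358)*(-164288 + √678) = 382817*(-164288 + √678) = -62892239296 + 382817*√678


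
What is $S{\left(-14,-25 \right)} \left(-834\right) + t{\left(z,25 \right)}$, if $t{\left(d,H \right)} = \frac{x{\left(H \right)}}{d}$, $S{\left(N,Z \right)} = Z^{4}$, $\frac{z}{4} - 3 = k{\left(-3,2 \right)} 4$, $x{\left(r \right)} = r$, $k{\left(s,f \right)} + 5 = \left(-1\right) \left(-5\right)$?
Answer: $- \frac{3909374975}{12} \approx -3.2578 \cdot 10^{8}$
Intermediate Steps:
$k{\left(s,f \right)} = 0$ ($k{\left(s,f \right)} = -5 - -5 = -5 + 5 = 0$)
$z = 12$ ($z = 12 + 4 \cdot 0 \cdot 4 = 12 + 4 \cdot 0 = 12 + 0 = 12$)
$t{\left(d,H \right)} = \frac{H}{d}$
$S{\left(-14,-25 \right)} \left(-834\right) + t{\left(z,25 \right)} = \left(-25\right)^{4} \left(-834\right) + \frac{25}{12} = 390625 \left(-834\right) + 25 \cdot \frac{1}{12} = -325781250 + \frac{25}{12} = - \frac{3909374975}{12}$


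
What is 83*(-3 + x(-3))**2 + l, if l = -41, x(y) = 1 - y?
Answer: 42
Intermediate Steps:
83*(-3 + x(-3))**2 + l = 83*(-3 + (1 - 1*(-3)))**2 - 41 = 83*(-3 + (1 + 3))**2 - 41 = 83*(-3 + 4)**2 - 41 = 83*1**2 - 41 = 83*1 - 41 = 83 - 41 = 42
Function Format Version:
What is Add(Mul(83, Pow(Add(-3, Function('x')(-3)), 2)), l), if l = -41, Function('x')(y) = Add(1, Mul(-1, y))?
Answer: 42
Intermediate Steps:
Add(Mul(83, Pow(Add(-3, Function('x')(-3)), 2)), l) = Add(Mul(83, Pow(Add(-3, Add(1, Mul(-1, -3))), 2)), -41) = Add(Mul(83, Pow(Add(-3, Add(1, 3)), 2)), -41) = Add(Mul(83, Pow(Add(-3, 4), 2)), -41) = Add(Mul(83, Pow(1, 2)), -41) = Add(Mul(83, 1), -41) = Add(83, -41) = 42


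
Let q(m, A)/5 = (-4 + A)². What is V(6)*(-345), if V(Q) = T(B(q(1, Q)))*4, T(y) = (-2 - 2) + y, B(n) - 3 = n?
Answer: -26220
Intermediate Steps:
q(m, A) = 5*(-4 + A)²
B(n) = 3 + n
T(y) = -4 + y
V(Q) = -4 + 20*(-4 + Q)² (V(Q) = (-4 + (3 + 5*(-4 + Q)²))*4 = (-1 + 5*(-4 + Q)²)*4 = -4 + 20*(-4 + Q)²)
V(6)*(-345) = (-4 + 20*(-4 + 6)²)*(-345) = (-4 + 20*2²)*(-345) = (-4 + 20*4)*(-345) = (-4 + 80)*(-345) = 76*(-345) = -26220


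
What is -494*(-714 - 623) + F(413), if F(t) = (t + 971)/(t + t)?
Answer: 272778106/413 ≈ 6.6048e+5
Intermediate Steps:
F(t) = (971 + t)/(2*t) (F(t) = (971 + t)/((2*t)) = (971 + t)*(1/(2*t)) = (971 + t)/(2*t))
-494*(-714 - 623) + F(413) = -494*(-714 - 623) + (1/2)*(971 + 413)/413 = -494*(-1337) + (1/2)*(1/413)*1384 = 660478 + 692/413 = 272778106/413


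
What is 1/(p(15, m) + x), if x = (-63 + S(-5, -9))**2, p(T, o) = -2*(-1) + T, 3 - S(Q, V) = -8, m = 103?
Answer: 1/2721 ≈ 0.00036751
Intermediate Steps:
S(Q, V) = 11 (S(Q, V) = 3 - 1*(-8) = 3 + 8 = 11)
p(T, o) = 2 + T
x = 2704 (x = (-63 + 11)**2 = (-52)**2 = 2704)
1/(p(15, m) + x) = 1/((2 + 15) + 2704) = 1/(17 + 2704) = 1/2721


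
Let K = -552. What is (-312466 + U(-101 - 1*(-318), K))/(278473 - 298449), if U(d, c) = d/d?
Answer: 312465/19976 ≈ 15.642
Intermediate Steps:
U(d, c) = 1
(-312466 + U(-101 - 1*(-318), K))/(278473 - 298449) = (-312466 + 1)/(278473 - 298449) = -312465/(-19976) = -312465*(-1/19976) = 312465/19976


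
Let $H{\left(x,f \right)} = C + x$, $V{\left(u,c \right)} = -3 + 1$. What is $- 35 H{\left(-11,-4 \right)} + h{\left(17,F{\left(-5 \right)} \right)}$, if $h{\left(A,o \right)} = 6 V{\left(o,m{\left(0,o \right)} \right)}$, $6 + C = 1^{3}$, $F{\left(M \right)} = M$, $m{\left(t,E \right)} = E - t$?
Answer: $548$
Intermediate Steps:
$C = -5$ ($C = -6 + 1^{3} = -6 + 1 = -5$)
$V{\left(u,c \right)} = -2$
$H{\left(x,f \right)} = -5 + x$
$h{\left(A,o \right)} = -12$ ($h{\left(A,o \right)} = 6 \left(-2\right) = -12$)
$- 35 H{\left(-11,-4 \right)} + h{\left(17,F{\left(-5 \right)} \right)} = - 35 \left(-5 - 11\right) - 12 = \left(-35\right) \left(-16\right) - 12 = 560 - 12 = 548$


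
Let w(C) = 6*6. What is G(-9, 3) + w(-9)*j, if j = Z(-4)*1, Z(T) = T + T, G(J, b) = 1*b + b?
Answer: -282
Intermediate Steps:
G(J, b) = 2*b (G(J, b) = b + b = 2*b)
Z(T) = 2*T
w(C) = 36
j = -8 (j = (2*(-4))*1 = -8*1 = -8)
G(-9, 3) + w(-9)*j = 2*3 + 36*(-8) = 6 - 288 = -282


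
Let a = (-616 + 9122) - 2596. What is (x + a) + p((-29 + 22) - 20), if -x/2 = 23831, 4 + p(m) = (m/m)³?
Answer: -41755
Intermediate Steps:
p(m) = -3 (p(m) = -4 + (m/m)³ = -4 + 1³ = -4 + 1 = -3)
x = -47662 (x = -2*23831 = -47662)
a = 5910 (a = 8506 - 2596 = 5910)
(x + a) + p((-29 + 22) - 20) = (-47662 + 5910) - 3 = -41752 - 3 = -41755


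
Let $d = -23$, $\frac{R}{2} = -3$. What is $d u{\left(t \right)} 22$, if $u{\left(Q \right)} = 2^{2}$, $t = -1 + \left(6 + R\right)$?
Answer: $-2024$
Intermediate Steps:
$R = -6$ ($R = 2 \left(-3\right) = -6$)
$t = -1$ ($t = -1 + \left(6 - 6\right) = -1 + 0 = -1$)
$u{\left(Q \right)} = 4$
$d u{\left(t \right)} 22 = \left(-23\right) 4 \cdot 22 = \left(-92\right) 22 = -2024$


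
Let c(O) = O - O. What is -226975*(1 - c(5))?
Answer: -226975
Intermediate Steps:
c(O) = 0
-226975*(1 - c(5)) = -226975*(1 - 1*0) = -226975*(1 + 0) = -226975*1 = -226975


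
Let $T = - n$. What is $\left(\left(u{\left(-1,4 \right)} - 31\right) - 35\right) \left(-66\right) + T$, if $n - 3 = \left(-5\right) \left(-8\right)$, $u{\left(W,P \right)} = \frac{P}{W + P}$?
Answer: $4225$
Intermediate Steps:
$u{\left(W,P \right)} = \frac{P}{P + W}$
$n = 43$ ($n = 3 - -40 = 3 + 40 = 43$)
$T = -43$ ($T = \left(-1\right) 43 = -43$)
$\left(\left(u{\left(-1,4 \right)} - 31\right) - 35\right) \left(-66\right) + T = \left(\left(\frac{4}{4 - 1} - 31\right) - 35\right) \left(-66\right) - 43 = \left(\left(\frac{4}{3} - 31\right) - 35\right) \left(-66\right) - 43 = \left(- \frac{89}{3} - 35\right) \left(-66\right) - 43 = \left(- \frac{194}{3}\right) \left(-66\right) - 43 = 4268 - 43 = 4225$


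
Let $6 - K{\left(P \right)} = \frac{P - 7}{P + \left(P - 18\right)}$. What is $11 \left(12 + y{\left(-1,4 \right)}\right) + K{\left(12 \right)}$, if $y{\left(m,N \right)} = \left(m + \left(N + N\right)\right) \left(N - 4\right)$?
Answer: $\frac{823}{6} \approx 137.17$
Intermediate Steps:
$y{\left(m,N \right)} = \left(-4 + N\right) \left(m + 2 N\right)$ ($y{\left(m,N \right)} = \left(m + 2 N\right) \left(-4 + N\right) = \left(-4 + N\right) \left(m + 2 N\right)$)
$K{\left(P \right)} = 6 - \frac{-7 + P}{-18 + 2 P}$ ($K{\left(P \right)} = 6 - \frac{P - 7}{P + \left(P - 18\right)} = 6 - \frac{-7 + P}{P + \left(-18 + P\right)} = 6 - \frac{-7 + P}{-18 + 2 P}$)
$11 \left(12 + y{\left(-1,4 \right)}\right) + K{\left(12 \right)} = 11 \left(12 + \left(\left(-8\right) 4 - -4 + 2 \cdot 4^{2} + 4 \left(-1\right)\right)\right) + \frac{-101 + 11 \cdot 12}{2 \left(-9 + 12\right)} = 11 \left(12 + \left(-32 + 4 + 2 \cdot 16 - 4\right)\right) + \frac{-101 + 132}{2 \cdot 3} = 11 \left(12 + \left(-32 + 4 + 32 - 4\right)\right) + \frac{1}{2} \cdot \frac{1}{3} \cdot 31 = 11 \left(12 + 0\right) + \frac{31}{6} = 11 \cdot 12 + \frac{31}{6} = 132 + \frac{31}{6} = \frac{823}{6}$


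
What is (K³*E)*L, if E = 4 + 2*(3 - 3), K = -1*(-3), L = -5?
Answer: -540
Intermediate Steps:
K = 3
E = 4 (E = 4 + 2*0 = 4 + 0 = 4)
(K³*E)*L = (3³*4)*(-5) = (27*4)*(-5) = 108*(-5) = -540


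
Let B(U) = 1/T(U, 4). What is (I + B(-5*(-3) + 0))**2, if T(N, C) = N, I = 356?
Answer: 28526281/225 ≈ 1.2678e+5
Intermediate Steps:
B(U) = 1/U
(I + B(-5*(-3) + 0))**2 = (356 + 1/(-5*(-3) + 0))**2 = (356 + 1/(15 + 0))**2 = (356 + 1/15)**2 = (5341/15)**2 = 28526281/225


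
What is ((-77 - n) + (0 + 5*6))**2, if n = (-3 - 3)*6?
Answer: 121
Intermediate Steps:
n = -36 (n = -6*6 = -36)
((-77 - n) + (0 + 5*6))**2 = ((-77 - 1*(-36)) + (0 + 5*6))**2 = ((-77 + 36) + (0 + 30))**2 = (-41 + 30)**2 = (-11)**2 = 121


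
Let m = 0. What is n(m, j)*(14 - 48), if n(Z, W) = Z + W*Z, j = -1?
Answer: 0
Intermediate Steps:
n(m, j)*(14 - 48) = (0*(1 - 1))*(14 - 48) = (0*0)*(-34) = 0*(-34) = 0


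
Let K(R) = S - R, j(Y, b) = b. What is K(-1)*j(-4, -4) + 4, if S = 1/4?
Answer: -1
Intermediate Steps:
S = 1/4 ≈ 0.25000
K(R) = 1/4 - R
K(-1)*j(-4, -4) + 4 = (1/4 - 1*(-1))*(-4) + 4 = (1/4 + 1)*(-4) + 4 = (5/4)*(-4) + 4 = -5 + 4 = -1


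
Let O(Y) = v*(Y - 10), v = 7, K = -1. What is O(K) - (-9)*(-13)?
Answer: -194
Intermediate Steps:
O(Y) = -70 + 7*Y (O(Y) = 7*(Y - 10) = 7*(-10 + Y) = -70 + 7*Y)
O(K) - (-9)*(-13) = (-70 + 7*(-1)) - (-9)*(-13) = (-70 - 7) - 1*117 = -77 - 117 = -194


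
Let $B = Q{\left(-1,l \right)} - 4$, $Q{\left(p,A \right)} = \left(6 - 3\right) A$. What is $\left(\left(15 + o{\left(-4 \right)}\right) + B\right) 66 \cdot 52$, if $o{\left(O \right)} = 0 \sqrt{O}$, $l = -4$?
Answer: $-3432$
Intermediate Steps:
$o{\left(O \right)} = 0$
$Q{\left(p,A \right)} = 3 A$
$B = -16$ ($B = 3 \left(-4\right) - 4 = -12 - 4 = -16$)
$\left(\left(15 + o{\left(-4 \right)}\right) + B\right) 66 \cdot 52 = \left(\left(15 + 0\right) - 16\right) 66 \cdot 52 = \left(15 - 16\right) 66 \cdot 52 = \left(-1\right) 66 \cdot 52 = \left(-66\right) 52 = -3432$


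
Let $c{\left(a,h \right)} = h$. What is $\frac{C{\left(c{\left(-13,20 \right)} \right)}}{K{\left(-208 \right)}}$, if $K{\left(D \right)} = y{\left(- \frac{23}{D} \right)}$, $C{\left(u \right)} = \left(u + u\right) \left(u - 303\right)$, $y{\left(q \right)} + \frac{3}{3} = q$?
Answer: $\frac{470912}{37} \approx 12727.0$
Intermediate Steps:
$y{\left(q \right)} = -1 + q$
$C{\left(u \right)} = 2 u \left(-303 + u\right)$
$K{\left(D \right)} = -1 - \frac{23}{D}$
$\frac{C{\left(c{\left(-13,20 \right)} \right)}}{K{\left(-208 \right)}} = \frac{2 \cdot 20 \left(-303 + 20\right)}{\frac{1}{-208} \left(-23 - -208\right)} = \frac{2 \cdot 20 \left(-283\right)}{\left(- \frac{1}{208}\right) \left(-23 + 208\right)} = - \frac{11320}{\left(- \frac{1}{208}\right) 185} = - \frac{11320}{- \frac{185}{208}} = \left(-11320\right) \left(- \frac{208}{185}\right) = \frac{470912}{37}$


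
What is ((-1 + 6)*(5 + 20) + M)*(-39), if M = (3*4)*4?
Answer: -6747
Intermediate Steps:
M = 48 (M = 12*4 = 48)
((-1 + 6)*(5 + 20) + M)*(-39) = ((-1 + 6)*(5 + 20) + 48)*(-39) = (5*25 + 48)*(-39) = (125 + 48)*(-39) = 173*(-39) = -6747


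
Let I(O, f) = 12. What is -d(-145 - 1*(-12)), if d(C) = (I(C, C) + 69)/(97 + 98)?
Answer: -27/65 ≈ -0.41538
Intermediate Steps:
d(C) = 27/65 (d(C) = (12 + 69)/(97 + 98) = 81/195 = 81*(1/195) = 27/65)
-d(-145 - 1*(-12)) = -1*27/65 = -27/65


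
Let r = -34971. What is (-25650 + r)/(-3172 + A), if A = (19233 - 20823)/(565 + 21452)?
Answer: 148299173/7759946 ≈ 19.111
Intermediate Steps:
A = -530/7339 (A = -1590/22017 = -1590*1/22017 = -530/7339 ≈ -0.072217)
(-25650 + r)/(-3172 + A) = (-25650 - 34971)/(-3172 - 530/7339) = -60621/(-23279838/7339) = -60621*(-7339/23279838) = 148299173/7759946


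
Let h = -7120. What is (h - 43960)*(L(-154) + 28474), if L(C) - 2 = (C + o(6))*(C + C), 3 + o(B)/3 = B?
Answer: -3735786880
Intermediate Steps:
o(B) = -9 + 3*B
L(C) = 2 + 2*C*(9 + C) (L(C) = 2 + (C + (-9 + 3*6))*(C + C) = 2 + (C + (-9 + 18))*(2*C) = 2 + (C + 9)*(2*C) = 2 + (9 + C)*(2*C) = 2 + 2*C*(9 + C))
(h - 43960)*(L(-154) + 28474) = (-7120 - 43960)*((2 + 2*(-154)² + 18*(-154)) + 28474) = -51080*((2 + 2*23716 - 2772) + 28474) = -51080*((2 + 47432 - 2772) + 28474) = -51080*(44662 + 28474) = -51080*73136 = -3735786880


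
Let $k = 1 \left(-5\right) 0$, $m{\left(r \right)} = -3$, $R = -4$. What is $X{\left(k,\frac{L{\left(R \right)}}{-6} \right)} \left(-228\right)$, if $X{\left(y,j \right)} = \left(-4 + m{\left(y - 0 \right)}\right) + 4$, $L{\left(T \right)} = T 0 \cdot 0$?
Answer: $684$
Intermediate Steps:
$k = 0$ ($k = \left(-5\right) 0 = 0$)
$L{\left(T \right)} = 0$ ($L{\left(T \right)} = 0 \cdot 0 = 0$)
$X{\left(y,j \right)} = -3$ ($X{\left(y,j \right)} = \left(-4 - 3\right) + 4 = -7 + 4 = -3$)
$X{\left(k,\frac{L{\left(R \right)}}{-6} \right)} \left(-228\right) = \left(-3\right) \left(-228\right) = 684$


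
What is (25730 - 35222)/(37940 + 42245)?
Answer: -1356/11455 ≈ -0.11838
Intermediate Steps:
(25730 - 35222)/(37940 + 42245) = -9492/80185 = -9492*1/80185 = -1356/11455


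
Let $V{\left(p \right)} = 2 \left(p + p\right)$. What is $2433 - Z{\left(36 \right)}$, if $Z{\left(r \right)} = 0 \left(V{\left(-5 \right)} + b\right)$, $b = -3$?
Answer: $2433$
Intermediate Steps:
$V{\left(p \right)} = 4 p$ ($V{\left(p \right)} = 2 \cdot 2 p = 4 p$)
$Z{\left(r \right)} = 0$ ($Z{\left(r \right)} = 0 \left(4 \left(-5\right) - 3\right) = 0 \left(-20 - 3\right) = 0 \left(-23\right) = 0$)
$2433 - Z{\left(36 \right)} = 2433 - 0 = 2433 + 0 = 2433$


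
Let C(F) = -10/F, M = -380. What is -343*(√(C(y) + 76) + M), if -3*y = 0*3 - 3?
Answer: 130340 - 343*√66 ≈ 1.2755e+5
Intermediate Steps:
y = 1 (y = -(0*3 - 3)/3 = -(0 - 3)/3 = -⅓*(-3) = 1)
-343*(√(C(y) + 76) + M) = -343*(√(-10/1 + 76) - 380) = -343*(√(-10*1 + 76) - 380) = -343*(√(-10 + 76) - 380) = -343*(√66 - 380) = -343*(-380 + √66) = 130340 - 343*√66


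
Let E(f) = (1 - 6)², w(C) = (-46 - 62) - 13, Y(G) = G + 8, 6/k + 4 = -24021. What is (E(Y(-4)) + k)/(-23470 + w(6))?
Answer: -600619/566773775 ≈ -0.0010597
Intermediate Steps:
k = -6/24025 (k = 6/(-4 - 24021) = 6/(-24025) = 6*(-1/24025) = -6/24025 ≈ -0.00024974)
Y(G) = 8 + G
w(C) = -121 (w(C) = -108 - 13 = -121)
E(f) = 25 (E(f) = (-5)² = 25)
(E(Y(-4)) + k)/(-23470 + w(6)) = (25 - 6/24025)/(-23470 - 121) = (600619/24025)/(-23591) = (600619/24025)*(-1/23591) = -600619/566773775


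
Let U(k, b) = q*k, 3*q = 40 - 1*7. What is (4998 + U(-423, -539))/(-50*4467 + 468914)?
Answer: 345/245564 ≈ 0.0014049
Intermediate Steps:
q = 11 (q = (40 - 1*7)/3 = (40 - 7)/3 = (⅓)*33 = 11)
U(k, b) = 11*k
(4998 + U(-423, -539))/(-50*4467 + 468914) = (4998 + 11*(-423))/(-50*4467 + 468914) = (4998 - 4653)/(-223350 + 468914) = 345/245564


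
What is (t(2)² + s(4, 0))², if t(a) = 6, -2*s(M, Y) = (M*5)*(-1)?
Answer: 2116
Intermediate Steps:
s(M, Y) = 5*M/2 (s(M, Y) = -M*5*(-1)/2 = -5*M*(-1)/2 = -(-5)*M/2 = 5*M/2)
(t(2)² + s(4, 0))² = (6² + (5/2)*4)² = (36 + 10)² = 46² = 2116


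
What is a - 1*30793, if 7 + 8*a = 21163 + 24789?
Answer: -200399/8 ≈ -25050.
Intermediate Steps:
a = 45945/8 (a = -7/8 + (21163 + 24789)/8 = -7/8 + (1/8)*45952 = -7/8 + 5744 = 45945/8 ≈ 5743.1)
a - 1*30793 = 45945/8 - 1*30793 = 45945/8 - 30793 = -200399/8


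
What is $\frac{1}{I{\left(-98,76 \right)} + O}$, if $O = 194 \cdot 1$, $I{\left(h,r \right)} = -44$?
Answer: $\frac{1}{150} \approx 0.0066667$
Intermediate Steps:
$O = 194$
$\frac{1}{I{\left(-98,76 \right)} + O} = \frac{1}{-44 + 194} = \frac{1}{150}$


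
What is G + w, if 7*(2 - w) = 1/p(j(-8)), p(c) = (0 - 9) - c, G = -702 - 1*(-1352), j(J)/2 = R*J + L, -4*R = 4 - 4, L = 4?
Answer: 77589/119 ≈ 652.01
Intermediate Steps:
R = 0 (R = -(4 - 4)/4 = -1/4*0 = 0)
j(J) = 8 (j(J) = 2*(0*J + 4) = 2*(0 + 4) = 2*4 = 8)
G = 650 (G = -702 + 1352 = 650)
p(c) = -9 - c
w = 239/119 (w = 2 - 1/(7*(-9 - 1*8)) = 2 - 1/(7*(-9 - 8)) = 2 - 1/7/(-17) = 2 - 1/7*(-1/17) = 2 + 1/119 = 239/119 ≈ 2.0084)
G + w = 650 + 239/119 = 77589/119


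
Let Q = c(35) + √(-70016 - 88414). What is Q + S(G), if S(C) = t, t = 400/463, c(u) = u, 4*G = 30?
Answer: 16605/463 + I*√158430 ≈ 35.864 + 398.03*I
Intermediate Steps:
G = 15/2 (G = (¼)*30 = 15/2 ≈ 7.5000)
t = 400/463 (t = 400*(1/463) = 400/463 ≈ 0.86393)
S(C) = 400/463
Q = 35 + I*√158430 (Q = 35 + √(-70016 - 88414) = 35 + √(-158430) = 35 + I*√158430 ≈ 35.0 + 398.03*I)
Q + S(G) = (35 + I*√158430) + 400/463 = 16605/463 + I*√158430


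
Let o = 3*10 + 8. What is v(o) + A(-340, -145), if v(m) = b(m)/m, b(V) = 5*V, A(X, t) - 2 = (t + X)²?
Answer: 235232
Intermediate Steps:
o = 38 (o = 30 + 8 = 38)
A(X, t) = 2 + (X + t)² (A(X, t) = 2 + (t + X)² = 2 + (X + t)²)
v(m) = 5 (v(m) = (5*m)/m = 5)
v(o) + A(-340, -145) = 5 + (2 + (-340 - 145)²) = 5 + (2 + (-485)²) = 5 + (2 + 235225) = 5 + 235227 = 235232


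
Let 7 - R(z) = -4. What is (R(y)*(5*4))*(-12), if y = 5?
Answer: -2640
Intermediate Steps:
R(z) = 11 (R(z) = 7 - 1*(-4) = 7 + 4 = 11)
(R(y)*(5*4))*(-12) = (11*(5*4))*(-12) = (11*20)*(-12) = 220*(-12) = -2640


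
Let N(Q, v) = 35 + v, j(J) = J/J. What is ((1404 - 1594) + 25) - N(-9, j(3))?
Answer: -201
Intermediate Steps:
j(J) = 1
((1404 - 1594) + 25) - N(-9, j(3)) = ((1404 - 1594) + 25) - (35 + 1) = (-190 + 25) - 1*36 = -165 - 36 = -201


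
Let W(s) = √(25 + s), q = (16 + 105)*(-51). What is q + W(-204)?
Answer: -6171 + I*√179 ≈ -6171.0 + 13.379*I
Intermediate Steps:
q = -6171 (q = 121*(-51) = -6171)
q + W(-204) = -6171 + √(25 - 204) = -6171 + √(-179) = -6171 + I*√179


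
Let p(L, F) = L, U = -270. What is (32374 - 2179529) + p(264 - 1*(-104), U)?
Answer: -2146787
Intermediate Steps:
(32374 - 2179529) + p(264 - 1*(-104), U) = (32374 - 2179529) + (264 - 1*(-104)) = -2147155 + (264 + 104) = -2147155 + 368 = -2146787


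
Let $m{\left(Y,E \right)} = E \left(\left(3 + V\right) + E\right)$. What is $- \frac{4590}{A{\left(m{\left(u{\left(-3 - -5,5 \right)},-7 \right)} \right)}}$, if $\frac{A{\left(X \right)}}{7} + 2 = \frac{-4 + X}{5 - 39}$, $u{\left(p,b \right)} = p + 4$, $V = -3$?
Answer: $\frac{156060}{791} \approx 197.29$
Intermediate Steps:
$u{\left(p,b \right)} = 4 + p$
$m{\left(Y,E \right)} = E^{2}$ ($m{\left(Y,E \right)} = E \left(\left(3 - 3\right) + E\right) = E \left(0 + E\right) = E E = E^{2}$)
$A{\left(X \right)} = - \frac{224}{17} - \frac{7 X}{34}$ ($A{\left(X \right)} = -14 + 7 \frac{-4 + X}{5 - 39} = -14 + 7 \frac{-4 + X}{-34} = -14 + 7 \left(-4 + X\right) \left(- \frac{1}{34}\right) = -14 + 7 \left(\frac{2}{17} - \frac{X}{34}\right) = -14 - \left(- \frac{14}{17} + \frac{7 X}{34}\right) = - \frac{224}{17} - \frac{7 X}{34}$)
$- \frac{4590}{A{\left(m{\left(u{\left(-3 - -5,5 \right)},-7 \right)} \right)}} = - \frac{4590}{- \frac{224}{17} - \frac{7 \left(-7\right)^{2}}{34}} = - \frac{4590}{- \frac{224}{17} - \frac{343}{34}} = - \frac{4590}{- \frac{791}{34}} = \left(-4590\right) \left(- \frac{34}{791}\right) = \frac{156060}{791}$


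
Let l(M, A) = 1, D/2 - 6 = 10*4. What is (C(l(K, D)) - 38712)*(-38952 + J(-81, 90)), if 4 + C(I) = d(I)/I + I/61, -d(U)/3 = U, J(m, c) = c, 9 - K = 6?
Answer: 91786525596/61 ≈ 1.5047e+9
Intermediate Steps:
K = 3 (K = 9 - 1*6 = 9 - 6 = 3)
D = 92 (D = 12 + 2*(10*4) = 12 + 2*40 = 12 + 80 = 92)
d(U) = -3*U
C(I) = -7 + I/61 (C(I) = -4 + ((-3*I)/I + I/61) = -4 + (-3 + I*(1/61)) = -4 + (-3 + I/61) = -7 + I/61)
(C(l(K, D)) - 38712)*(-38952 + J(-81, 90)) = ((-7 + (1/61)*1) - 38712)*(-38952 + 90) = ((-7 + 1/61) - 38712)*(-38862) = (-426/61 - 38712)*(-38862) = -2361858/61*(-38862) = 91786525596/61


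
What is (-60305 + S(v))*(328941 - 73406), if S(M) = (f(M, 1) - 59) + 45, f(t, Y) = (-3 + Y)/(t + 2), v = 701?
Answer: -10835772323565/703 ≈ -1.5414e+10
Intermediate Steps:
f(t, Y) = (-3 + Y)/(2 + t)
S(M) = -14 - 2/(2 + M) (S(M) = ((-3 + 1)/(2 + M) - 59) + 45 = (-2/(2 + M) - 59) + 45 = (-59 - 2/(2 + M)) + 45 = -14 - 2/(2 + M))
(-60305 + S(v))*(328941 - 73406) = (-60305 + 2*(-15 - 7*701)/(2 + 701))*(328941 - 73406) = (-60305 + 2*(-15 - 4907)/703)*255535 = (-60305 + 2*(1/703)*(-4922))*255535 = (-60305 - 9844/703)*255535 = -42404259/703*255535 = -10835772323565/703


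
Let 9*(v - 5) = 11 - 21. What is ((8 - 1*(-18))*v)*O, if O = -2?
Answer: -1820/9 ≈ -202.22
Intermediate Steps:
v = 35/9 (v = 5 + (11 - 21)/9 = 5 + (⅑)*(-10) = 5 - 10/9 = 35/9 ≈ 3.8889)
((8 - 1*(-18))*v)*O = ((8 - 1*(-18))*(35/9))*(-2) = ((8 + 18)*(35/9))*(-2) = (26*(35/9))*(-2) = (910/9)*(-2) = -1820/9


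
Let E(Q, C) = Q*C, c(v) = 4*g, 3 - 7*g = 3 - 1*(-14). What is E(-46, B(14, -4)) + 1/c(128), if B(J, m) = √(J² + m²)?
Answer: -⅛ - 92*√53 ≈ -669.90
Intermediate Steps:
g = -2 (g = 3/7 - (3 - 1*(-14))/7 = 3/7 - (3 + 14)/7 = 3/7 - ⅐*17 = 3/7 - 17/7 = -2)
c(v) = -8 (c(v) = 4*(-2) = -8)
E(Q, C) = C*Q
E(-46, B(14, -4)) + 1/c(128) = √(14² + (-4)²)*(-46) + 1/(-8) = √(196 + 16)*(-46) - ⅛ = √212*(-46) - ⅛ = (2*√53)*(-46) - ⅛ = -92*√53 - ⅛ = -⅛ - 92*√53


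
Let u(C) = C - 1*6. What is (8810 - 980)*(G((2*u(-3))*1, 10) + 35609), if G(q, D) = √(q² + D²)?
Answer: 278818470 + 15660*√106 ≈ 2.7898e+8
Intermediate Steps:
u(C) = -6 + C (u(C) = C - 6 = -6 + C)
G(q, D) = √(D² + q²)
(8810 - 980)*(G((2*u(-3))*1, 10) + 35609) = (8810 - 980)*(√(10² + ((2*(-6 - 3))*1)²) + 35609) = 7830*(√(100 + ((2*(-9))*1)²) + 35609) = 7830*(√(100 + (-18*1)²) + 35609) = 7830*(√(100 + (-18)²) + 35609) = 7830*(√(100 + 324) + 35609) = 7830*(√424 + 35609) = 7830*(2*√106 + 35609) = 7830*(35609 + 2*√106) = 278818470 + 15660*√106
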